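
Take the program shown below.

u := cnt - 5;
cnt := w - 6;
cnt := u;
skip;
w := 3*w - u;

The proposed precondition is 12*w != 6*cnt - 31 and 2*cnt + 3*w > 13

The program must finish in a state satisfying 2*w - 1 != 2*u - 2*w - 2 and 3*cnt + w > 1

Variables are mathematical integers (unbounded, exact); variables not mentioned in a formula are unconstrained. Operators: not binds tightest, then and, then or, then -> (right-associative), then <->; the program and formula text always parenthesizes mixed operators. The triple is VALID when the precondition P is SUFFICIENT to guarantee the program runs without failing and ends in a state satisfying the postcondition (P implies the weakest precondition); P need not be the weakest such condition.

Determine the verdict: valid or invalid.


Working backward. After the program, the postcondition 2*w - 1 != 2*u - 2*w - 2 and 3*cnt + w > 1 must hold; in canonical form it is 4*w != 2*u - 1 and 3*cnt + w > 1.
Before w := 3*w - u: 12*w != 6*u - 1 and 3*cnt + 3*w > u + 1
Before skip: 12*w != 6*u - 1 and 3*cnt + 3*w > u + 1
Before cnt := u: 12*w != 6*u - 1 and 2*u + 3*w > 1
Before cnt := w - 6: 12*w != 6*u - 1 and 2*u + 3*w > 1
Before u := cnt - 5: 12*w != 6*cnt - 31 and 2*cnt + 3*w > 11
The weakest precondition is 12*w != 6*cnt - 31 and 2*cnt + 3*w > 11.
Check whether 12*w != 6*cnt - 31 and 2*cnt + 3*w > 13 implies it.
Every state satisfying the precondition satisfies the weakest precondition: the implication holds.
Answer: valid


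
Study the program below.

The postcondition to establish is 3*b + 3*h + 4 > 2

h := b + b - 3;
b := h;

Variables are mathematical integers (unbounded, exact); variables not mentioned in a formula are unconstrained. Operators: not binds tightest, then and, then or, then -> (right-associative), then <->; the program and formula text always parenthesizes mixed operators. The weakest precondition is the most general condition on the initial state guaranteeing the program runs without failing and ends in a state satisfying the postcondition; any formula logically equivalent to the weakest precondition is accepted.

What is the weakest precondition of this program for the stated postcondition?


Working backward. After the program, the postcondition 3*b + 3*h + 4 > 2 must hold; in canonical form it is 3*b + 3*h > -2.
Before b := h: 6*h > -2
Before h := b + b - 3: 12*b > 16
Answer: WP = 12*b > 16


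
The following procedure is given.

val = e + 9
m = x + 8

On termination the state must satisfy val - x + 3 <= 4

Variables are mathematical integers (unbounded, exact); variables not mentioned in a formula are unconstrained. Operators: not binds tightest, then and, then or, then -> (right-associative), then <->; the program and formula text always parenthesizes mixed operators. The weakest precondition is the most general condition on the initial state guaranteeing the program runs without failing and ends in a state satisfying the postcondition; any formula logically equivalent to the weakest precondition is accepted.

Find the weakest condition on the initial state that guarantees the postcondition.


Working backward. After the program, the postcondition val - x + 3 <= 4 must hold; in canonical form it is val <= x + 1.
Before m := x + 8: val <= x + 1
Before val := e + 9: e <= x - 8
Answer: WP = e <= x - 8


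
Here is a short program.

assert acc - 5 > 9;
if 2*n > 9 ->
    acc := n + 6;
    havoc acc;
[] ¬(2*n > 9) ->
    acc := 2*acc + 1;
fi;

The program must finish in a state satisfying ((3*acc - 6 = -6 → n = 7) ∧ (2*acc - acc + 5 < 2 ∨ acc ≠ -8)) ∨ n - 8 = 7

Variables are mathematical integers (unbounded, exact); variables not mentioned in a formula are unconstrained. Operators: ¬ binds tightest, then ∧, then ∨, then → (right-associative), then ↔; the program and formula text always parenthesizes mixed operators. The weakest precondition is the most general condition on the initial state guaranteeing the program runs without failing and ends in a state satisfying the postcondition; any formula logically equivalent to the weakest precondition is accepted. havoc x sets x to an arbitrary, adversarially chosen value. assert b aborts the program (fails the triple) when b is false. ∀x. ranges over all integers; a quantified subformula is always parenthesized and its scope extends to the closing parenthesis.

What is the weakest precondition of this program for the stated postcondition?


Working backward. After the program, the postcondition ((3*acc - 6 = -6 → n = 7) ∧ (2*acc - acc + 5 < 2 ∨ acc ≠ -8)) ∨ n - 8 = 7 must hold; in canonical form it is ((3*acc = 0 → n = 7) ∧ (acc < -3 ∨ acc ≠ -8)) ∨ n = 15.
Then branch requires ∀acc_1. (((3*acc_1 = 0 → n = 7) ∧ (acc_1 < -3 ∨ acc_1 ≠ -8)) ∨ n = 15); else branch requires ((6*acc = -3 → n = 7) ∧ (2*acc < -4 ∨ 2*acc ≠ -9)) ∨ n = 15.
Before the if: (2*n > 9 → (∀acc_1. (((3*acc_1 = 0 → n = 7) ∧ (acc_1 < -3 ∨ acc_1 ≠ -8)) ∨ n = 15))) ∧ ((¬(2*n > 9)) → (((6*acc = -3 → n = 7) ∧ (2*acc < -4 ∨ 2*acc ≠ -9)) ∨ n = 15))
Before assert acc - 5 > 9: acc > 14 ∧ (2*n > 9 → (∀acc_1. (((3*acc_1 = 0 → n = 7) ∧ (acc_1 < -3 ∨ acc_1 ≠ -8)) ∨ n = 15))) ∧ ((¬(2*n > 9)) → (((6*acc = -3 → n = 7) ∧ (2*acc < -4 ∨ 2*acc ≠ -9)) ∨ n = 15))
Answer: WP = acc > 14 ∧ (2*n > 9 → (∀acc_1. (((3*acc_1 = 0 → n = 7) ∧ (acc_1 < -3 ∨ acc_1 ≠ -8)) ∨ n = 15))) ∧ ((¬(2*n > 9)) → (((6*acc = -3 → n = 7) ∧ (2*acc < -4 ∨ 2*acc ≠ -9)) ∨ n = 15))


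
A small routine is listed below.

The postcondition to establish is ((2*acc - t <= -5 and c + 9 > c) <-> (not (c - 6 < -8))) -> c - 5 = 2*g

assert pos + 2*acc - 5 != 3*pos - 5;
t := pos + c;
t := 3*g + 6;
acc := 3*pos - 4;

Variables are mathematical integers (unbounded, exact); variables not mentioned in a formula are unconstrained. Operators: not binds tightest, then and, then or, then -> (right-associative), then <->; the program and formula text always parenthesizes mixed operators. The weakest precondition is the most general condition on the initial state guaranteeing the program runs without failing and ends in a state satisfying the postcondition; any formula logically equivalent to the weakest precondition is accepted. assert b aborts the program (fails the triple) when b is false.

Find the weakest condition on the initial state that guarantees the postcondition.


Working backward. After the program, the postcondition ((2*acc - t <= -5 and c + 9 > c) <-> (not (c - 6 < -8))) -> c - 5 = 2*g must hold; in canonical form it is (2*acc <= t - 5 <-> (not (c < -2))) -> c = 2*g + 5.
Before acc := 3*pos - 4: (6*pos <= t + 3 <-> (not (c < -2))) -> c = 2*g + 5
Before t := 3*g + 6: (6*pos <= 3*g + 9 <-> (not (c < -2))) -> c = 2*g + 5
Before t := pos + c: (6*pos <= 3*g + 9 <-> (not (c < -2))) -> c = 2*g + 5
Before assert pos + 2*acc - 5 != 3*pos - 5: 2*acc != 2*pos and ((6*pos <= 3*g + 9 <-> (not (c < -2))) -> c = 2*g + 5)
Answer: WP = 2*acc != 2*pos and ((6*pos <= 3*g + 9 <-> (not (c < -2))) -> c = 2*g + 5)


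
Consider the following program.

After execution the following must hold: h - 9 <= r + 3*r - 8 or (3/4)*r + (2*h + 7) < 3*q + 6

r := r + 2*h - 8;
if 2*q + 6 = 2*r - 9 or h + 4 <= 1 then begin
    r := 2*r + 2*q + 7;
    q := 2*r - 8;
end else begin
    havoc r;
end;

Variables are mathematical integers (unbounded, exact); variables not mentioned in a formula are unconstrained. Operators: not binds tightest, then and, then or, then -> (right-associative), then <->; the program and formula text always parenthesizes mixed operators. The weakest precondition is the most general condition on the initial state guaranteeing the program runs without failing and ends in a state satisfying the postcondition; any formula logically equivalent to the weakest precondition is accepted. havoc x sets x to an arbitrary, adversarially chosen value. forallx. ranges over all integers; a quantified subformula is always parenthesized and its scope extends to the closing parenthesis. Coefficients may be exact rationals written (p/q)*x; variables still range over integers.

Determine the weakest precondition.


Working backward. After the program, the postcondition h - 9 <= r + 3*r - 8 or (3/4)*r + (2*h + 7) < 3*q + 6 must hold; in canonical form it is h <= 4*r + 1 or 2*h + (3/4)*r < 3*q - 1.
Then branch requires h <= 8*q + 8*r + 29 or 2*h < (21/2)*q + (21/2)*r + 47/4; else branch requires forall r_1. (h <= 4*r_1 + 1 or 2*h + (3/4)*r_1 < 3*q - 1).
Before the if: ((2*q = 2*r - 15 or h <= -3) -> (h <= 8*q + 8*r + 29 or 2*h < (21/2)*q + (21/2)*r + 47/4)) and ((not (2*q = 2*r - 15 or h <= -3)) -> (forall r_1. (h <= 4*r_1 + 1 or 2*h + (3/4)*r_1 < 3*q - 1)))
Before r := r + 2*h - 8: ((2*q = 4*h + 2*r - 31 or h <= -3) -> (15*h + 8*q + 8*r >= 35 or 19*h + (21/2)*q + (21/2)*r > 289/4)) and ((not (2*q = 4*h + 2*r - 31 or h <= -3)) -> (forall r_1. (h <= 4*r_1 + 1 or 2*h + (3/4)*r_1 < 3*q - 1)))
Answer: WP = ((2*q = 4*h + 2*r - 31 or h <= -3) -> (15*h + 8*q + 8*r >= 35 or 19*h + (21/2)*q + (21/2)*r > 289/4)) and ((not (2*q = 4*h + 2*r - 31 or h <= -3)) -> (forall r_1. (h <= 4*r_1 + 1 or 2*h + (3/4)*r_1 < 3*q - 1)))


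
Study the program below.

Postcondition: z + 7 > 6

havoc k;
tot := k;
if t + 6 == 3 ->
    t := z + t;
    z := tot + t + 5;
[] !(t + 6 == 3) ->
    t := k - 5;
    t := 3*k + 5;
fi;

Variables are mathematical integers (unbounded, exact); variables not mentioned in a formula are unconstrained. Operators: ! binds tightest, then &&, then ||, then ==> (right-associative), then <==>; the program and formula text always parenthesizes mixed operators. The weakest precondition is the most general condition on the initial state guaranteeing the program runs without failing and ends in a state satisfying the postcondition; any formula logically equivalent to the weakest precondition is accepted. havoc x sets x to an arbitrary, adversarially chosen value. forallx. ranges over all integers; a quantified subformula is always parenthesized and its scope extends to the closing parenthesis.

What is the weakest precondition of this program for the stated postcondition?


Working backward. After the program, the postcondition z + 7 > 6 must hold; in canonical form it is z > -1.
Then branch requires t + tot + z > -6; else branch requires z > -1.
Before the if: (t == -3 ==> t + tot + z > -6) && ((!(t == -3)) ==> z > -1)
Before tot := k: (t == -3 ==> k + t + z > -6) && ((!(t == -3)) ==> z > -1)
Before havoc k: forall k_1. ((t == -3 ==> k_1 + t + z > -6) && ((!(t == -3)) ==> z > -1))
Answer: WP = forall k_1. ((t == -3 ==> k_1 + t + z > -6) && ((!(t == -3)) ==> z > -1))


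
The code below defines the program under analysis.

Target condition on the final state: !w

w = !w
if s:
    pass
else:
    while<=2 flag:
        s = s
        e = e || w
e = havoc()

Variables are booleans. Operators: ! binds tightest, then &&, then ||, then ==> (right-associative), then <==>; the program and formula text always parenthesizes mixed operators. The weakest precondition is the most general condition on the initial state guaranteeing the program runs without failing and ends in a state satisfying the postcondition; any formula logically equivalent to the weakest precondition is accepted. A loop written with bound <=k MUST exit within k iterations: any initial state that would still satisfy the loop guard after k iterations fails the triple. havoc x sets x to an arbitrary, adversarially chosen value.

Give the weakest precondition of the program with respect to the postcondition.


Working backward. After the program, !w must hold.
Before havoc e: !w
Then branch requires !w; else branch requires (flag ==> ((flag ==> ((!flag) && (!w))) && ((!flag) ==> (!w)))) && ((!flag) ==> (!w)).
Before the if: (s ==> (!w)) && ((!s) ==> ((flag ==> ((flag ==> ((!flag) && (!w))) && ((!flag) ==> (!w)))) && ((!flag) ==> (!w))))
Before w := !w: (s ==> w) && ((!s) ==> ((flag ==> ((flag ==> ((!flag) && w)) && ((!flag) ==> w))) && ((!flag) ==> w)))
Answer: WP = (s ==> w) && ((!s) ==> ((flag ==> ((flag ==> ((!flag) && w)) && ((!flag) ==> w))) && ((!flag) ==> w)))


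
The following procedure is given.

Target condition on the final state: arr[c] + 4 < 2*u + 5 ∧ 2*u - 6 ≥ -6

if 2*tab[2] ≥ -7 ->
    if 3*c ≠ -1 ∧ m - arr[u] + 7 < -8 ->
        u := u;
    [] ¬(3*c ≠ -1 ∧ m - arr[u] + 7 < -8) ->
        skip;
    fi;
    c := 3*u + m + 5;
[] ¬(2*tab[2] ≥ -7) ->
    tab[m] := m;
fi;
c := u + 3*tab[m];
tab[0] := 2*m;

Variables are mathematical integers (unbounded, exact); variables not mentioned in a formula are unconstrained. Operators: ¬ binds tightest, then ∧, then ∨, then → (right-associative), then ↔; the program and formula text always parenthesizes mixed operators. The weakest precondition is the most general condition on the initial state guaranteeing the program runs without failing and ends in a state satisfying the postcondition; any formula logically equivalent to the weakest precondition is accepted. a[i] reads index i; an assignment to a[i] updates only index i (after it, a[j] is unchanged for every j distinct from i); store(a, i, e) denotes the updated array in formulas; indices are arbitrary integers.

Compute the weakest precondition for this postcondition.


Working backward. After the program, the postcondition arr[c] + 4 < 2*u + 5 ∧ 2*u - 6 ≥ -6 must hold; in canonical form it is arr[c] < 2*u + 1 ∧ 2*u ≥ 0.
Before tab[0] := 2*m: arr[c] < 2*u + 1 ∧ 2*u ≥ 0
Before c := u + 3*tab[m]: arr[3*tab[m] + u] < 2*u + 1 ∧ 2*u ≥ 0
Then branch requires ((3*c ≠ -1 ∧ m < arr[u] - 15) → (arr[3*tab[m] + u] < 2*u + 1 ∧ 2*u ≥ 0)) ∧ ((¬(3*c ≠ -1 ∧ m < arr[u] - 15)) → (arr[3*tab[m] + u] < 2*u + 1 ∧ 2*u ≥ 0)); else branch requires arr[3*store(tab, m, m)[m] + u] < 2*u + 1 ∧ 2*u ≥ 0.
Before the if: (2*tab[2] ≥ -7 → (((3*c ≠ -1 ∧ m < arr[u] - 15) → (arr[3*tab[m] + u] < 2*u + 1 ∧ 2*u ≥ 0)) ∧ ((¬(3*c ≠ -1 ∧ m < arr[u] - 15)) → (arr[3*tab[m] + u] < 2*u + 1 ∧ 2*u ≥ 0)))) ∧ ((¬(2*tab[2] ≥ -7)) → (arr[3*store(tab, m, m)[m] + u] < 2*u + 1 ∧ 2*u ≥ 0))
Answer: WP = (2*tab[2] ≥ -7 → (((3*c ≠ -1 ∧ m < arr[u] - 15) → (arr[3*tab[m] + u] < 2*u + 1 ∧ 2*u ≥ 0)) ∧ ((¬(3*c ≠ -1 ∧ m < arr[u] - 15)) → (arr[3*tab[m] + u] < 2*u + 1 ∧ 2*u ≥ 0)))) ∧ ((¬(2*tab[2] ≥ -7)) → (arr[3*store(tab, m, m)[m] + u] < 2*u + 1 ∧ 2*u ≥ 0))


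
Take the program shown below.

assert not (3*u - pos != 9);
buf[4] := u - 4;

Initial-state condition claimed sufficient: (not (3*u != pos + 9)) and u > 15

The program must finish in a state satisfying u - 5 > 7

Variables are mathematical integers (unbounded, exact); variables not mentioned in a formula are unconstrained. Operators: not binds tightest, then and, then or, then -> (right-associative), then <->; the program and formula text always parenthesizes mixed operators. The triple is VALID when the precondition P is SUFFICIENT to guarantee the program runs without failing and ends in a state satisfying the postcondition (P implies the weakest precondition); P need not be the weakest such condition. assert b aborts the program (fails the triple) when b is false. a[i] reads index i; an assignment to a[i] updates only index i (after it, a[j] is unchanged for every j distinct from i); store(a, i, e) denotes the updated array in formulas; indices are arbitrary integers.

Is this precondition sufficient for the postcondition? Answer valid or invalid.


Working backward. After the program, the postcondition u - 5 > 7 must hold; in canonical form it is u > 12.
Before buf[4] := u - 4: u > 12
Before assert not (3*u - pos != 9): (not (3*u != pos + 9)) and u > 12
The weakest precondition is (not (3*u != pos + 9)) and u > 12.
Check whether (not (3*u != pos + 9)) and u > 15 implies it.
Every state satisfying the precondition satisfies the weakest precondition: the implication holds.
Answer: valid


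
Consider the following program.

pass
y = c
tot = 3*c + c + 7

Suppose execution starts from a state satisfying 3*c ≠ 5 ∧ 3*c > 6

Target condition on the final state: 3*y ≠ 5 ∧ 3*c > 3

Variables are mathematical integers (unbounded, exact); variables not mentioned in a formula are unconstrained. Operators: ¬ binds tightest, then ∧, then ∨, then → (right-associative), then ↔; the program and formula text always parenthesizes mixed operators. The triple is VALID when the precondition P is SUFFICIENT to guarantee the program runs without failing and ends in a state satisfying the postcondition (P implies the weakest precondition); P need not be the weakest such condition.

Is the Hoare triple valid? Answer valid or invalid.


Working backward. After the program, 3*y ≠ 5 ∧ 3*c > 3 must hold.
Before tot := 3*c + c + 7: 3*y ≠ 5 ∧ 3*c > 3
Before y := c: 3*c ≠ 5 ∧ 3*c > 3
Before skip: 3*c ≠ 5 ∧ 3*c > 3
The weakest precondition is 3*c ≠ 5 ∧ 3*c > 3.
Check whether 3*c ≠ 5 ∧ 3*c > 6 implies it.
Every state satisfying the precondition satisfies the weakest precondition: the implication holds.
Answer: valid


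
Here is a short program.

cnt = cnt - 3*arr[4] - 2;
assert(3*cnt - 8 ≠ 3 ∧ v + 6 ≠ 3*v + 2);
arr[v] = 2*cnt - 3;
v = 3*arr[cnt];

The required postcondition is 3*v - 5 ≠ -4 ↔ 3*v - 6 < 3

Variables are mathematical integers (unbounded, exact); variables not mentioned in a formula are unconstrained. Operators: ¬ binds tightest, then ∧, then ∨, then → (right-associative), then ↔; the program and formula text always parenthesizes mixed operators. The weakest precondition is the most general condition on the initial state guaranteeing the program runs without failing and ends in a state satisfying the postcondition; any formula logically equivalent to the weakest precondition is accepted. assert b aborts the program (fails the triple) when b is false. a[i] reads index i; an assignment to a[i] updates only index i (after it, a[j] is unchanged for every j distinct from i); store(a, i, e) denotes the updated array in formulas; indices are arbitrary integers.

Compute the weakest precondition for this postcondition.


Working backward. After the program, the postcondition 3*v - 5 ≠ -4 ↔ 3*v - 6 < 3 must hold; in canonical form it is 3*v ≠ 1 ↔ 3*v < 9.
Before v := 3*arr[cnt]: 9*arr[cnt] ≠ 1 ↔ 9*arr[cnt] < 9
Before arr[v] := 2*cnt - 3: 9*store(arr, v, 2*cnt - 3)[cnt] ≠ 1 ↔ 9*store(arr, v, 2*cnt - 3)[cnt] < 9
Before assert 3*cnt - 8 ≠ 3 ∧ v + 6 ≠ 3*v + 2: 3*cnt ≠ 11 ∧ 2*v ≠ 4 ∧ (9*store(arr, v, 2*cnt - 3)[cnt] ≠ 1 ↔ 9*store(arr, v, 2*cnt - 3)[cnt] < 9)
Before cnt := cnt - 3*arr[4] - 2: 3*cnt ≠ 9*arr[4] + 17 ∧ 2*v ≠ 4 ∧ (9*store(arr, v, -6*arr[4] + 2*cnt - 7)[-3*arr[4] + cnt - 2] ≠ 1 ↔ 9*store(arr, v, -6*arr[4] + 2*cnt - 7)[-3*arr[4] + cnt - 2] < 9)
Answer: WP = 3*cnt ≠ 9*arr[4] + 17 ∧ 2*v ≠ 4 ∧ (9*store(arr, v, -6*arr[4] + 2*cnt - 7)[-3*arr[4] + cnt - 2] ≠ 1 ↔ 9*store(arr, v, -6*arr[4] + 2*cnt - 7)[-3*arr[4] + cnt - 2] < 9)


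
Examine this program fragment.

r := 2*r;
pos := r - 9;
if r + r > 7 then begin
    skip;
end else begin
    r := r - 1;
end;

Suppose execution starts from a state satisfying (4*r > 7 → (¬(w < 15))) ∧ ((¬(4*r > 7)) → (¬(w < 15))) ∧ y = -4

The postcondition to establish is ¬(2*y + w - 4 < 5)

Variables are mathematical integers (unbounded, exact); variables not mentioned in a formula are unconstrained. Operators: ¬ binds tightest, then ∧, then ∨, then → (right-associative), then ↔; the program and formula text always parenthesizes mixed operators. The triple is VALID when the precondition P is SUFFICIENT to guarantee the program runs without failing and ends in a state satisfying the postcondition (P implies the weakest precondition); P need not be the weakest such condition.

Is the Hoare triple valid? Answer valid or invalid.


Working backward. After the program, the postcondition ¬(2*y + w - 4 < 5) must hold; in canonical form it is ¬(w + 2*y < 9).
Then branch requires ¬(w + 2*y < 9); else branch requires ¬(w + 2*y < 9).
Before the if: (2*r > 7 → (¬(w + 2*y < 9))) ∧ ((¬(2*r > 7)) → (¬(w + 2*y < 9)))
Before pos := r - 9: (2*r > 7 → (¬(w + 2*y < 9))) ∧ ((¬(2*r > 7)) → (¬(w + 2*y < 9)))
Before r := 2*r: (4*r > 7 → (¬(w + 2*y < 9))) ∧ ((¬(4*r > 7)) → (¬(w + 2*y < 9)))
The weakest precondition is (4*r > 7 → (¬(w + 2*y < 9))) ∧ ((¬(4*r > 7)) → (¬(w + 2*y < 9))).
Check whether (4*r > 7 → (¬(w < 15))) ∧ ((¬(4*r > 7)) → (¬(w < 15))) ∧ y = -4 implies it.
Countermodel: at the initial state r = 2, w = 15, y = -4, the precondition holds but the weakest precondition fails.
Answer: invalid


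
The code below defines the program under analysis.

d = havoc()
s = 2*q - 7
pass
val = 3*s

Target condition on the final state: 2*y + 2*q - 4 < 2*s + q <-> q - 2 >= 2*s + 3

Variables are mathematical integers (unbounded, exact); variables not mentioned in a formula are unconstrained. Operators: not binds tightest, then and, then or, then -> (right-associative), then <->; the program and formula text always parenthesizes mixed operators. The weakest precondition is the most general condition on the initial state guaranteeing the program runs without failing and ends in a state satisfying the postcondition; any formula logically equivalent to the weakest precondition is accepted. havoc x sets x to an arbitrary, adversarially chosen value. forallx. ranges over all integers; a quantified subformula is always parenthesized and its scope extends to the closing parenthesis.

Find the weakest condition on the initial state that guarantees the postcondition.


Working backward. After the program, the postcondition 2*y + 2*q - 4 < 2*s + q <-> q - 2 >= 2*s + 3 must hold; in canonical form it is q + 2*y < 2*s + 4 <-> q >= 2*s + 5.
Before val := 3*s: q + 2*y < 2*s + 4 <-> q >= 2*s + 5
Before skip: q + 2*y < 2*s + 4 <-> q >= 2*s + 5
Before s := 2*q - 7: 2*y < 3*q - 10 <-> 3*q <= 9
Before havoc d: 2*y < 3*q - 10 <-> 3*q <= 9
Answer: WP = 2*y < 3*q - 10 <-> 3*q <= 9


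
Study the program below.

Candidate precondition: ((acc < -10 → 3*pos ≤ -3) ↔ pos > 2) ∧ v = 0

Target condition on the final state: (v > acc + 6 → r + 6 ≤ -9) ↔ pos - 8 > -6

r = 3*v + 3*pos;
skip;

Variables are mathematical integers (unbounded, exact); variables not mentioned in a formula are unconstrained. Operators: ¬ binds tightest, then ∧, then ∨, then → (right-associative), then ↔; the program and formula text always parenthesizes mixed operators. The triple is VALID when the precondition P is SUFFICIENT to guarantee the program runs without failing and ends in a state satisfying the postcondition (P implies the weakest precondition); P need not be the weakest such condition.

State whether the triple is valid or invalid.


Working backward. After the program, the postcondition (v > acc + 6 → r + 6 ≤ -9) ↔ pos - 8 > -6 must hold; in canonical form it is (v > acc + 6 → r ≤ -15) ↔ pos > 2.
Before skip: (v > acc + 6 → r ≤ -15) ↔ pos > 2
Before r := 3*v + 3*pos: (v > acc + 6 → 3*pos + 3*v ≤ -15) ↔ pos > 2
The weakest precondition is (v > acc + 6 → 3*pos + 3*v ≤ -15) ↔ pos > 2.
Check whether ((acc < -10 → 3*pos ≤ -3) ↔ pos > 2) ∧ v = 0 implies it.
Countermodel: at the initial state acc = -7, pos = 3, v = 0, the precondition holds but the weakest precondition fails.
Answer: invalid


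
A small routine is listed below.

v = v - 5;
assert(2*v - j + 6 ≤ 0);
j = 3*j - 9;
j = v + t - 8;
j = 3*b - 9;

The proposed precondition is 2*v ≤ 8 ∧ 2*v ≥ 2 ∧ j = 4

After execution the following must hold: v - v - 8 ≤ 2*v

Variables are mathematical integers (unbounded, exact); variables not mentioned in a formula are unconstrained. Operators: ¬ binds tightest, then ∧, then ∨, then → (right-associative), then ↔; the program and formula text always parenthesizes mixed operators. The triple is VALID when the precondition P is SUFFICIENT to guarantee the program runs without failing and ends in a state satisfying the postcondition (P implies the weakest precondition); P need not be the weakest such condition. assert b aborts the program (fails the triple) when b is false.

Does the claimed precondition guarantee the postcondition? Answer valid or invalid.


Working backward. After the program, the postcondition v - v - 8 ≤ 2*v must hold; in canonical form it is 2*v ≥ -8.
Before j := 3*b - 9: 2*v ≥ -8
Before j := v + t - 8: 2*v ≥ -8
Before j := 3*j - 9: 2*v ≥ -8
Before assert 2*v - j + 6 ≤ 0: 2*v ≤ j - 6 ∧ 2*v ≥ -8
Before v := v - 5: 2*v ≤ j + 4 ∧ 2*v ≥ 2
The weakest precondition is 2*v ≤ j + 4 ∧ 2*v ≥ 2.
Check whether 2*v ≤ 8 ∧ 2*v ≥ 2 ∧ j = 4 implies it.
Every state satisfying the precondition satisfies the weakest precondition: the implication holds.
Answer: valid


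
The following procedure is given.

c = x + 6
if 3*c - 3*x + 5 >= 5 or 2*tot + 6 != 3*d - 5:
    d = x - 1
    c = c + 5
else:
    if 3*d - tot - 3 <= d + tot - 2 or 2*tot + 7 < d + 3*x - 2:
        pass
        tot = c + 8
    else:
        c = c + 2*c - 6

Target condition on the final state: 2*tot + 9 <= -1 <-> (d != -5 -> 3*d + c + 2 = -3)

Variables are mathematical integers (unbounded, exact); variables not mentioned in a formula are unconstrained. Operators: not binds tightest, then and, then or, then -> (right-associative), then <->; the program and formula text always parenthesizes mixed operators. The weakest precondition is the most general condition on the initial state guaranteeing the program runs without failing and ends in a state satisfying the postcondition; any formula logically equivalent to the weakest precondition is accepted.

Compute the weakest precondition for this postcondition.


Working backward. After the program, the postcondition 2*tot + 9 <= -1 <-> (d != -5 -> 3*d + c + 2 = -3) must hold; in canonical form it is 2*tot <= -10 <-> (d != -5 -> c + 3*d = -5).
Then branch requires 2*tot <= -10 <-> (x != -4 -> c + 3*x = -7); else branch requires ((2*d <= 2*tot + 1 or 2*tot < d + 3*x - 9) -> (2*c <= -26 <-> (d != -5 -> c + 3*d = -5))) and ((not (2*d <= 2*tot + 1 or 2*tot < d + 3*x - 9)) -> (2*tot <= -10 <-> (d != -5 -> 3*c + 3*d = 1))).
Before the if: ((3*c >= 3*x or 2*tot != 3*d - 11) -> (2*tot <= -10 <-> (x != -4 -> c + 3*x = -7))) and ((not (3*c >= 3*x or 2*tot != 3*d - 11)) -> (((2*d <= 2*tot + 1 or 2*tot < d + 3*x - 9) -> (2*c <= -26 <-> (d != -5 -> c + 3*d = -5))) and ((not (2*d <= 2*tot + 1 or 2*tot < d + 3*x - 9)) -> (2*tot <= -10 <-> (d != -5 -> 3*c + 3*d = 1)))))
Before c := x + 6: 2*tot <= -10 <-> (x != -4 -> 4*x = -13)
Answer: WP = 2*tot <= -10 <-> (x != -4 -> 4*x = -13)


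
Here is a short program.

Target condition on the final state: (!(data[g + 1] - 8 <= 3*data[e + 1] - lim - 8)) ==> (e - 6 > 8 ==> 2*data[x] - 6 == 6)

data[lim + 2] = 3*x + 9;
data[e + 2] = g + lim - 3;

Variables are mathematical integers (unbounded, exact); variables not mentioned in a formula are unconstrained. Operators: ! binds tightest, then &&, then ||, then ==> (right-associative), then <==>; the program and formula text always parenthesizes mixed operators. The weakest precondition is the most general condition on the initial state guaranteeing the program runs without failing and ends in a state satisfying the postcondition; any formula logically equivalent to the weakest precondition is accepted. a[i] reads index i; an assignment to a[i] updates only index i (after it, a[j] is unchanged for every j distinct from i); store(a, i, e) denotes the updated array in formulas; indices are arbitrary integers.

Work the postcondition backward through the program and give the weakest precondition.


Working backward. After the program, the postcondition (!(data[g + 1] - 8 <= 3*data[e + 1] - lim - 8)) ==> (e - 6 > 8 ==> 2*data[x] - 6 == 6) must hold; in canonical form it is (!(data[g + 1] + lim <= 3*data[e + 1])) ==> (e > 14 ==> 2*data[x] == 12).
Before data[e + 2] := g + lim - 3: (!(store(data, e + 2, g + lim - 3)[g + 1] + lim <= 3*store(data, e + 2, g + lim - 3)[e + 1])) ==> (e > 14 ==> 2*store(data, e + 2, g + lim - 3)[x] == 12)
Before data[lim + 2] := 3*x + 9: (!(store(store(data, lim + 2, 3*x + 9), e + 2, g + lim - 3)[g + 1] + lim <= 3*store(store(data, lim + 2, 3*x + 9), e + 2, g + lim - 3)[e + 1])) ==> (e > 14 ==> 2*store(store(data, lim + 2, 3*x + 9), e + 2, g + lim - 3)[x] == 12)
Answer: WP = (!(store(store(data, lim + 2, 3*x + 9), e + 2, g + lim - 3)[g + 1] + lim <= 3*store(store(data, lim + 2, 3*x + 9), e + 2, g + lim - 3)[e + 1])) ==> (e > 14 ==> 2*store(store(data, lim + 2, 3*x + 9), e + 2, g + lim - 3)[x] == 12)


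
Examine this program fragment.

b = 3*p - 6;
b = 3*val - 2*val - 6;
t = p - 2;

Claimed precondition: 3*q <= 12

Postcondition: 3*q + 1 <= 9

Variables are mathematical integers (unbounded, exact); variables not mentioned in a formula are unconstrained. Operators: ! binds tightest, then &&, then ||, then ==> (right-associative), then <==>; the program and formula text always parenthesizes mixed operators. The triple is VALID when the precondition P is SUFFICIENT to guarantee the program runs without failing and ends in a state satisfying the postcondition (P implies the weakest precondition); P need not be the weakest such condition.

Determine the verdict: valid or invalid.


Working backward. After the program, the postcondition 3*q + 1 <= 9 must hold; in canonical form it is 3*q <= 8.
Before t := p - 2: 3*q <= 8
Before b := 3*val - 2*val - 6: 3*q <= 8
Before b := 3*p - 6: 3*q <= 8
The weakest precondition is 3*q <= 8.
Check whether 3*q <= 12 implies it.
Countermodel: at the initial state q = 3, the precondition holds but the weakest precondition fails.
Answer: invalid


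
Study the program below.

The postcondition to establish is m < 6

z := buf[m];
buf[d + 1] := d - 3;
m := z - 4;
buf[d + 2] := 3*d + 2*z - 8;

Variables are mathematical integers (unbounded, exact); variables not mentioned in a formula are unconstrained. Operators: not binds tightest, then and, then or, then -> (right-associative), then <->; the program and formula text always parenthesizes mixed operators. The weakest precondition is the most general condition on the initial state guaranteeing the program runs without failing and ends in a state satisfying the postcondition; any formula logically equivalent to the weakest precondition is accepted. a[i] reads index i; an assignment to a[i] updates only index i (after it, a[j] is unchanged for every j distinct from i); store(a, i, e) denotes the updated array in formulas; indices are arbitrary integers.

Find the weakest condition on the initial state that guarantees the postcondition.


Working backward. After the program, m < 6 must hold.
Before buf[d + 2] := 3*d + 2*z - 8: m < 6
Before m := z - 4: z < 10
Before buf[d + 1] := d - 3: z < 10
Before z := buf[m]: buf[m] < 10
Answer: WP = buf[m] < 10


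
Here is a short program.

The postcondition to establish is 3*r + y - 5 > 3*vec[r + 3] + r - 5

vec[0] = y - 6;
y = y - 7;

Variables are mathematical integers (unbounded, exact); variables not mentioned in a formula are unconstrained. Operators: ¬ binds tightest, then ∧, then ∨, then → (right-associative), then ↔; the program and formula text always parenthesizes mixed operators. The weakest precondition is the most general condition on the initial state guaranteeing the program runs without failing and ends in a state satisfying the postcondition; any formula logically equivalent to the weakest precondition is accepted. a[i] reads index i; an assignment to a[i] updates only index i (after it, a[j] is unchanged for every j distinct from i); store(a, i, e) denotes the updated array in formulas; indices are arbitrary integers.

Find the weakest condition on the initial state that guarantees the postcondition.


Working backward. After the program, the postcondition 3*r + y - 5 > 3*vec[r + 3] + r - 5 must hold; in canonical form it is 2*r + y > 3*vec[r + 3].
Before y := y - 7: 2*r + y > 3*vec[r + 3] + 7
Before vec[0] := y - 6: 2*r + y > 3*store(vec, 0, y - 6)[r + 3] + 7
Answer: WP = 2*r + y > 3*store(vec, 0, y - 6)[r + 3] + 7


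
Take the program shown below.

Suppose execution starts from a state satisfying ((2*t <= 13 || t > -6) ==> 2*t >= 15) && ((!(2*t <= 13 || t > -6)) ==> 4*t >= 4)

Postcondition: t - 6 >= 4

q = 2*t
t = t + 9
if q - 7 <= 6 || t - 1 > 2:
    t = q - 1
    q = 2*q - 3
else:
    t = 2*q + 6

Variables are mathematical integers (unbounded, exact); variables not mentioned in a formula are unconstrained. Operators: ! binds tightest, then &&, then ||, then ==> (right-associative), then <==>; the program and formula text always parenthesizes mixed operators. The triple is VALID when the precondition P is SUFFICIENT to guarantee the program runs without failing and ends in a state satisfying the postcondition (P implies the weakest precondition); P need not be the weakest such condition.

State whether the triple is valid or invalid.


Working backward. After the program, the postcondition t - 6 >= 4 must hold; in canonical form it is t >= 10.
Then branch requires q >= 11; else branch requires 2*q >= 4.
Before the if: ((q <= 13 || t > 3) ==> q >= 11) && ((!(q <= 13 || t > 3)) ==> 2*q >= 4)
Before t := t + 9: ((q <= 13 || t > -6) ==> q >= 11) && ((!(q <= 13 || t > -6)) ==> 2*q >= 4)
Before q := 2*t: ((2*t <= 13 || t > -6) ==> 2*t >= 11) && ((!(2*t <= 13 || t > -6)) ==> 4*t >= 4)
The weakest precondition is ((2*t <= 13 || t > -6) ==> 2*t >= 11) && ((!(2*t <= 13 || t > -6)) ==> 4*t >= 4).
Check whether ((2*t <= 13 || t > -6) ==> 2*t >= 15) && ((!(2*t <= 13 || t > -6)) ==> 4*t >= 4) implies it.
Every state satisfying the precondition satisfies the weakest precondition: the implication holds.
Answer: valid


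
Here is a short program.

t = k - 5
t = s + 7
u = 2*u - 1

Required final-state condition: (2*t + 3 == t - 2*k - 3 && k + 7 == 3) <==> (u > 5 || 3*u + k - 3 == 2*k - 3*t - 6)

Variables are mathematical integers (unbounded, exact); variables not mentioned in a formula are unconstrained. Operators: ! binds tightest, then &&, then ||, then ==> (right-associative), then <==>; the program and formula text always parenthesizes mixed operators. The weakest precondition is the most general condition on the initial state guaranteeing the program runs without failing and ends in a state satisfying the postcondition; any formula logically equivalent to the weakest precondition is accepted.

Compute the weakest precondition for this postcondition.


Working backward. After the program, the postcondition (2*t + 3 == t - 2*k - 3 && k + 7 == 3) <==> (u > 5 || 3*u + k - 3 == 2*k - 3*t - 6) must hold; in canonical form it is (2*k + t == -6 && k == -4) <==> (u > 5 || 3*t + 3*u == k - 3).
Before u := 2*u - 1: (2*k + t == -6 && k == -4) <==> (2*u > 6 || 3*t + 6*u == k)
Before t := s + 7: (2*k + s == -13 && k == -4) <==> (2*u > 6 || 3*s + 6*u == k - 21)
Before t := k - 5: (2*k + s == -13 && k == -4) <==> (2*u > 6 || 3*s + 6*u == k - 21)
Answer: WP = (2*k + s == -13 && k == -4) <==> (2*u > 6 || 3*s + 6*u == k - 21)


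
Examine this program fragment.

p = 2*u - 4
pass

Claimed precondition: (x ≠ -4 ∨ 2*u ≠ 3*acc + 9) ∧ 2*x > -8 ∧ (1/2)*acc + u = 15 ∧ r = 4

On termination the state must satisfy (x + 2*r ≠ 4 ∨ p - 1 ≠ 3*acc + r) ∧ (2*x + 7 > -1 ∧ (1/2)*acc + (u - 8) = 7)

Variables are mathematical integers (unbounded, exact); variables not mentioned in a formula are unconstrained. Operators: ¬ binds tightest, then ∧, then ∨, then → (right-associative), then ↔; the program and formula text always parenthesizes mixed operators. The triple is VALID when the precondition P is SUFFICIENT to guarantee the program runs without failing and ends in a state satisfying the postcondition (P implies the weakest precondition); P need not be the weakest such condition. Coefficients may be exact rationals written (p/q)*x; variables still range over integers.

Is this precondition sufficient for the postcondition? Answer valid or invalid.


Working backward. After the program, the postcondition (x + 2*r ≠ 4 ∨ p - 1 ≠ 3*acc + r) ∧ (2*x + 7 > -1 ∧ (1/2)*acc + (u - 8) = 7) must hold; in canonical form it is (2*r + x ≠ 4 ∨ p ≠ 3*acc + r + 1) ∧ 2*x > -8 ∧ (1/2)*acc + u = 15.
Before skip: (2*r + x ≠ 4 ∨ p ≠ 3*acc + r + 1) ∧ 2*x > -8 ∧ (1/2)*acc + u = 15
Before p := 2*u - 4: (2*r + x ≠ 4 ∨ 2*u ≠ 3*acc + r + 5) ∧ 2*x > -8 ∧ (1/2)*acc + u = 15
The weakest precondition is (2*r + x ≠ 4 ∨ 2*u ≠ 3*acc + r + 5) ∧ 2*x > -8 ∧ (1/2)*acc + u = 15.
Check whether (x ≠ -4 ∨ 2*u ≠ 3*acc + 9) ∧ 2*x > -8 ∧ (1/2)*acc + u = 15 ∧ r = 4 implies it.
Every state satisfying the precondition satisfies the weakest precondition: the implication holds.
Answer: valid


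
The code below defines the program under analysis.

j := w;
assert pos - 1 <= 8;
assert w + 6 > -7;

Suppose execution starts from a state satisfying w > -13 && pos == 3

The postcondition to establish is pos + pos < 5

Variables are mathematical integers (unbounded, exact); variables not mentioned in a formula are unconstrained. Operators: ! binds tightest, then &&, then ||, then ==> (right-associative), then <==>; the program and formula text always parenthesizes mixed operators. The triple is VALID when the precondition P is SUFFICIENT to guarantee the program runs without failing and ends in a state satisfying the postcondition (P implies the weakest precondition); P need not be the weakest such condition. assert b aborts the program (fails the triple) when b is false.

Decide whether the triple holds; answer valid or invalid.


Working backward. After the program, the postcondition pos + pos < 5 must hold; in canonical form it is 2*pos < 5.
Before assert w + 6 > -7: w > -13 && 2*pos < 5
Before assert pos - 1 <= 8: pos <= 9 && w > -13 && 2*pos < 5
Before j := w: pos <= 9 && w > -13 && 2*pos < 5
The weakest precondition is pos <= 9 && w > -13 && 2*pos < 5.
Check whether w > -13 && pos == 3 implies it.
Countermodel: at the initial state pos = 3, w = -12, the precondition holds but the weakest precondition fails.
Answer: invalid


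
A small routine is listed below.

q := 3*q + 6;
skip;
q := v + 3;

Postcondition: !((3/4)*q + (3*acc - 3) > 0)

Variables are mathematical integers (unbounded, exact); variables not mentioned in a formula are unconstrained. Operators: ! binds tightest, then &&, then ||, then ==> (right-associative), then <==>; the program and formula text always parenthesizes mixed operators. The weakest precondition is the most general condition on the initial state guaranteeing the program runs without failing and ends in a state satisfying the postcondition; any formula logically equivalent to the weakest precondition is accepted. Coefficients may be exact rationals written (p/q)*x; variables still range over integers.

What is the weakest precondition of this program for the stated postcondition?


Working backward. After the program, the postcondition !((3/4)*q + (3*acc - 3) > 0) must hold; in canonical form it is !(3*acc + (3/4)*q > 3).
Before q := v + 3: !(3*acc + (3/4)*v > 3/4)
Before skip: !(3*acc + (3/4)*v > 3/4)
Before q := 3*q + 6: !(3*acc + (3/4)*v > 3/4)
Answer: WP = !(3*acc + (3/4)*v > 3/4)


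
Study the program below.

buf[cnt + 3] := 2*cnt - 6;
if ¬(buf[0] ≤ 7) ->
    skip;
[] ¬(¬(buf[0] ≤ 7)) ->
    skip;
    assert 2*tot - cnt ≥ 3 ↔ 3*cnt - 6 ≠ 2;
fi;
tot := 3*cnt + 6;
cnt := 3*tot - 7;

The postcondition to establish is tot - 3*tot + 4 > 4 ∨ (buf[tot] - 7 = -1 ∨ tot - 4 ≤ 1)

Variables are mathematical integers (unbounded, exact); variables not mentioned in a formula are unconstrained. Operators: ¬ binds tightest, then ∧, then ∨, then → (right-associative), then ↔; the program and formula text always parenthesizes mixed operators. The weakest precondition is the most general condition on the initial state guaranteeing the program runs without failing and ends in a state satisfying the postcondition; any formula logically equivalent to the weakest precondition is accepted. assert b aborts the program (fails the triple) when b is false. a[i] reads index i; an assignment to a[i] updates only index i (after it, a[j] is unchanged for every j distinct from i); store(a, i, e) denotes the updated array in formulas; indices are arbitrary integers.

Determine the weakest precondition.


Working backward. After the program, the postcondition tot - 3*tot + 4 > 4 ∨ (buf[tot] - 7 = -1 ∨ tot - 4 ≤ 1) must hold; in canonical form it is 2*tot < 0 ∨ buf[tot] = 6 ∨ tot ≤ 5.
Before cnt := 3*tot - 7: 2*tot < 0 ∨ buf[tot] = 6 ∨ tot ≤ 5
Before tot := 3*cnt + 6: 6*cnt < -12 ∨ buf[3*cnt + 6] = 6 ∨ 3*cnt ≤ -1
Then branch requires 6*cnt < -12 ∨ buf[3*cnt + 6] = 6 ∨ 3*cnt ≤ -1; else branch requires (2*tot ≥ cnt + 3 ↔ 3*cnt ≠ 8) ∧ (6*cnt < -12 ∨ buf[3*cnt + 6] = 6 ∨ 3*cnt ≤ -1).
Before the if: ((¬(buf[0] ≤ 7)) → (6*cnt < -12 ∨ buf[3*cnt + 6] = 6 ∨ 3*cnt ≤ -1)) ∧ (buf[0] ≤ 7 → ((2*tot ≥ cnt + 3 ↔ 3*cnt ≠ 8) ∧ (6*cnt < -12 ∨ buf[3*cnt + 6] = 6 ∨ 3*cnt ≤ -1)))
Before buf[cnt + 3] := 2*cnt - 6: ((¬(store(buf, cnt + 3, 2*cnt - 6)[0] ≤ 7)) → (6*cnt < -12 ∨ store(buf, cnt + 3, 2*cnt - 6)[3*cnt + 6] = 6 ∨ 3*cnt ≤ -1)) ∧ (store(buf, cnt + 3, 2*cnt - 6)[0] ≤ 7 → ((2*tot ≥ cnt + 3 ↔ 3*cnt ≠ 8) ∧ (6*cnt < -12 ∨ store(buf, cnt + 3, 2*cnt - 6)[3*cnt + 6] = 6 ∨ 3*cnt ≤ -1)))
Answer: WP = ((¬(store(buf, cnt + 3, 2*cnt - 6)[0] ≤ 7)) → (6*cnt < -12 ∨ store(buf, cnt + 3, 2*cnt - 6)[3*cnt + 6] = 6 ∨ 3*cnt ≤ -1)) ∧ (store(buf, cnt + 3, 2*cnt - 6)[0] ≤ 7 → ((2*tot ≥ cnt + 3 ↔ 3*cnt ≠ 8) ∧ (6*cnt < -12 ∨ store(buf, cnt + 3, 2*cnt - 6)[3*cnt + 6] = 6 ∨ 3*cnt ≤ -1)))
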